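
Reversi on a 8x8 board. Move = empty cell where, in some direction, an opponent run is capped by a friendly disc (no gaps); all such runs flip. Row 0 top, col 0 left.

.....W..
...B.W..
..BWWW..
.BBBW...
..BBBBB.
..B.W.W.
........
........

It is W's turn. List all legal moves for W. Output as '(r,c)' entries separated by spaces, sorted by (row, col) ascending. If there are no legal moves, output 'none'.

(0,2): flips 1 -> legal
(0,3): flips 1 -> legal
(0,4): no bracket -> illegal
(1,1): no bracket -> illegal
(1,2): no bracket -> illegal
(1,4): no bracket -> illegal
(2,0): no bracket -> illegal
(2,1): flips 3 -> legal
(3,0): flips 3 -> legal
(3,5): no bracket -> illegal
(3,6): flips 2 -> legal
(3,7): no bracket -> illegal
(4,0): no bracket -> illegal
(4,1): flips 1 -> legal
(4,7): no bracket -> illegal
(5,1): flips 2 -> legal
(5,3): flips 2 -> legal
(5,5): no bracket -> illegal
(5,7): no bracket -> illegal
(6,1): flips 2 -> legal
(6,2): no bracket -> illegal
(6,3): no bracket -> illegal

Answer: (0,2) (0,3) (2,1) (3,0) (3,6) (4,1) (5,1) (5,3) (6,1)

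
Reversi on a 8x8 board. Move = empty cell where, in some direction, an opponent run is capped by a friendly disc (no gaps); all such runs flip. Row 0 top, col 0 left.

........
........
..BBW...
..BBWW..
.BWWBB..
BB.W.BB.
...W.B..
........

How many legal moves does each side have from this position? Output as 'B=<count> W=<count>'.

-- B to move --
(1,3): no bracket -> illegal
(1,4): flips 2 -> legal
(1,5): flips 1 -> legal
(2,5): flips 2 -> legal
(2,6): flips 1 -> legal
(3,1): no bracket -> illegal
(3,6): flips 2 -> legal
(4,6): no bracket -> illegal
(5,2): flips 1 -> legal
(5,4): flips 1 -> legal
(6,2): flips 1 -> legal
(6,4): no bracket -> illegal
(7,2): no bracket -> illegal
(7,3): flips 3 -> legal
(7,4): no bracket -> illegal
B mobility = 9
-- W to move --
(1,1): no bracket -> illegal
(1,2): flips 3 -> legal
(1,3): flips 2 -> legal
(1,4): no bracket -> illegal
(2,1): flips 3 -> legal
(3,0): no bracket -> illegal
(3,1): flips 2 -> legal
(3,6): no bracket -> illegal
(4,0): flips 1 -> legal
(4,6): flips 2 -> legal
(4,7): no bracket -> illegal
(5,2): no bracket -> illegal
(5,4): flips 1 -> legal
(5,7): no bracket -> illegal
(6,0): flips 1 -> legal
(6,1): no bracket -> illegal
(6,2): no bracket -> illegal
(6,4): no bracket -> illegal
(6,6): no bracket -> illegal
(6,7): flips 2 -> legal
(7,4): no bracket -> illegal
(7,5): flips 3 -> legal
(7,6): no bracket -> illegal
W mobility = 10

Answer: B=9 W=10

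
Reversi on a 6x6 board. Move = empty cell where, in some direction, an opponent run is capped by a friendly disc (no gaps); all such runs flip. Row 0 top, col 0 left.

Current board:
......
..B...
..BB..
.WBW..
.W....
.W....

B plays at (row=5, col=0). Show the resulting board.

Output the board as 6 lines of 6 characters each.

Place B at (5,0); scan 8 dirs for brackets.
Dir NW: edge -> no flip
Dir N: first cell '.' (not opp) -> no flip
Dir NE: opp run (4,1) capped by B -> flip
Dir W: edge -> no flip
Dir E: opp run (5,1), next='.' -> no flip
Dir SW: edge -> no flip
Dir S: edge -> no flip
Dir SE: edge -> no flip
All flips: (4,1)

Answer: ......
..B...
..BB..
.WBW..
.B....
BW....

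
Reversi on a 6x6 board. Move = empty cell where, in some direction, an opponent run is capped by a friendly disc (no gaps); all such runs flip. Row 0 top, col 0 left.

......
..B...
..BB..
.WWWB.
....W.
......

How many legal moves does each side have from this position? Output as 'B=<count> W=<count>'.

-- B to move --
(2,0): no bracket -> illegal
(2,1): no bracket -> illegal
(2,4): no bracket -> illegal
(3,0): flips 3 -> legal
(3,5): no bracket -> illegal
(4,0): flips 1 -> legal
(4,1): flips 1 -> legal
(4,2): flips 1 -> legal
(4,3): flips 1 -> legal
(4,5): no bracket -> illegal
(5,3): no bracket -> illegal
(5,4): flips 1 -> legal
(5,5): flips 2 -> legal
B mobility = 7
-- W to move --
(0,1): no bracket -> illegal
(0,2): flips 2 -> legal
(0,3): no bracket -> illegal
(1,1): flips 1 -> legal
(1,3): flips 2 -> legal
(1,4): flips 1 -> legal
(2,1): no bracket -> illegal
(2,4): flips 1 -> legal
(2,5): no bracket -> illegal
(3,5): flips 1 -> legal
(4,3): no bracket -> illegal
(4,5): no bracket -> illegal
W mobility = 6

Answer: B=7 W=6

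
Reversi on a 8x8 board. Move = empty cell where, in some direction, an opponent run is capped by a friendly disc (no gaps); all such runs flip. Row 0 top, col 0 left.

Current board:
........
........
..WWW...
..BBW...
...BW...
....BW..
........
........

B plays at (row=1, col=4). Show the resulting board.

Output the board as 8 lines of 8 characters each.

Answer: ........
....B...
..WBB...
..BBB...
...BB...
....BW..
........
........

Derivation:
Place B at (1,4); scan 8 dirs for brackets.
Dir NW: first cell '.' (not opp) -> no flip
Dir N: first cell '.' (not opp) -> no flip
Dir NE: first cell '.' (not opp) -> no flip
Dir W: first cell '.' (not opp) -> no flip
Dir E: first cell '.' (not opp) -> no flip
Dir SW: opp run (2,3) capped by B -> flip
Dir S: opp run (2,4) (3,4) (4,4) capped by B -> flip
Dir SE: first cell '.' (not opp) -> no flip
All flips: (2,3) (2,4) (3,4) (4,4)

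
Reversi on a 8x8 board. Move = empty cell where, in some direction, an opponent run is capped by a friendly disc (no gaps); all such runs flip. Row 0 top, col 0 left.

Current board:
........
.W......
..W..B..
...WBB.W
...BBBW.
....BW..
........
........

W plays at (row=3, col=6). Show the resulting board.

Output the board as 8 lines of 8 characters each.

Answer: ........
.W......
..W..B..
...WWWWW
...BBBW.
....BW..
........
........

Derivation:
Place W at (3,6); scan 8 dirs for brackets.
Dir NW: opp run (2,5), next='.' -> no flip
Dir N: first cell '.' (not opp) -> no flip
Dir NE: first cell '.' (not opp) -> no flip
Dir W: opp run (3,5) (3,4) capped by W -> flip
Dir E: first cell 'W' (not opp) -> no flip
Dir SW: opp run (4,5) (5,4), next='.' -> no flip
Dir S: first cell 'W' (not opp) -> no flip
Dir SE: first cell '.' (not opp) -> no flip
All flips: (3,4) (3,5)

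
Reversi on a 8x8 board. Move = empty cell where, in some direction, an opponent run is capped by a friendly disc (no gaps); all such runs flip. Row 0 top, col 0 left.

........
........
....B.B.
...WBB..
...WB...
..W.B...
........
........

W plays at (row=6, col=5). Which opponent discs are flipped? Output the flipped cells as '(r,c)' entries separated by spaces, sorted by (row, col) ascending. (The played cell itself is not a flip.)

Answer: (5,4)

Derivation:
Dir NW: opp run (5,4) capped by W -> flip
Dir N: first cell '.' (not opp) -> no flip
Dir NE: first cell '.' (not opp) -> no flip
Dir W: first cell '.' (not opp) -> no flip
Dir E: first cell '.' (not opp) -> no flip
Dir SW: first cell '.' (not opp) -> no flip
Dir S: first cell '.' (not opp) -> no flip
Dir SE: first cell '.' (not opp) -> no flip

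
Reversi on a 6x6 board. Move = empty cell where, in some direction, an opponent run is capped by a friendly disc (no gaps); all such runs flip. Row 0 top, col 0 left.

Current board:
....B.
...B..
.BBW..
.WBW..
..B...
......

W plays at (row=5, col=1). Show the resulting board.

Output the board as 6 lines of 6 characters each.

Place W at (5,1); scan 8 dirs for brackets.
Dir NW: first cell '.' (not opp) -> no flip
Dir N: first cell '.' (not opp) -> no flip
Dir NE: opp run (4,2) capped by W -> flip
Dir W: first cell '.' (not opp) -> no flip
Dir E: first cell '.' (not opp) -> no flip
Dir SW: edge -> no flip
Dir S: edge -> no flip
Dir SE: edge -> no flip
All flips: (4,2)

Answer: ....B.
...B..
.BBW..
.WBW..
..W...
.W....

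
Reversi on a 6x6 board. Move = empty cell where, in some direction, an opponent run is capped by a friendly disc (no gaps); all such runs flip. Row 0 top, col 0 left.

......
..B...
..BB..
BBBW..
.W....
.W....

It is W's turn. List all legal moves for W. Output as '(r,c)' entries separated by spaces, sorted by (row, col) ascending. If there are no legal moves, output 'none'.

Answer: (1,1) (1,3) (1,4) (2,1)

Derivation:
(0,1): no bracket -> illegal
(0,2): no bracket -> illegal
(0,3): no bracket -> illegal
(1,1): flips 1 -> legal
(1,3): flips 1 -> legal
(1,4): flips 2 -> legal
(2,0): no bracket -> illegal
(2,1): flips 1 -> legal
(2,4): no bracket -> illegal
(3,4): no bracket -> illegal
(4,0): no bracket -> illegal
(4,2): no bracket -> illegal
(4,3): no bracket -> illegal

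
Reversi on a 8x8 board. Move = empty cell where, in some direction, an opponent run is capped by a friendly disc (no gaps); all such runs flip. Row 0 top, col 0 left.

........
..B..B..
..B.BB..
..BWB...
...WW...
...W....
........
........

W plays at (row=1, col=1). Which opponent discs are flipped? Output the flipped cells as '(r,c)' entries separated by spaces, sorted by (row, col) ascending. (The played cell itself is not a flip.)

Dir NW: first cell '.' (not opp) -> no flip
Dir N: first cell '.' (not opp) -> no flip
Dir NE: first cell '.' (not opp) -> no flip
Dir W: first cell '.' (not opp) -> no flip
Dir E: opp run (1,2), next='.' -> no flip
Dir SW: first cell '.' (not opp) -> no flip
Dir S: first cell '.' (not opp) -> no flip
Dir SE: opp run (2,2) capped by W -> flip

Answer: (2,2)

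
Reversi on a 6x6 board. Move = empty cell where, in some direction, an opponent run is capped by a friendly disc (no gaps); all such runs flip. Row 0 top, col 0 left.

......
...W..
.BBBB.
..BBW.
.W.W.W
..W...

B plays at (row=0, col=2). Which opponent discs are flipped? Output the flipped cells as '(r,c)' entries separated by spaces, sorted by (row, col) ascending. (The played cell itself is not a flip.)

Answer: (1,3)

Derivation:
Dir NW: edge -> no flip
Dir N: edge -> no flip
Dir NE: edge -> no flip
Dir W: first cell '.' (not opp) -> no flip
Dir E: first cell '.' (not opp) -> no flip
Dir SW: first cell '.' (not opp) -> no flip
Dir S: first cell '.' (not opp) -> no flip
Dir SE: opp run (1,3) capped by B -> flip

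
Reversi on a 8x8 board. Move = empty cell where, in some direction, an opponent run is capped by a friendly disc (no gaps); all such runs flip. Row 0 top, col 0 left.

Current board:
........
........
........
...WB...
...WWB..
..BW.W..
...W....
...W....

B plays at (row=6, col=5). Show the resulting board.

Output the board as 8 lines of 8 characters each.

Answer: ........
........
........
...WB...
...WWB..
..BW.B..
...W.B..
...W....

Derivation:
Place B at (6,5); scan 8 dirs for brackets.
Dir NW: first cell '.' (not opp) -> no flip
Dir N: opp run (5,5) capped by B -> flip
Dir NE: first cell '.' (not opp) -> no flip
Dir W: first cell '.' (not opp) -> no flip
Dir E: first cell '.' (not opp) -> no flip
Dir SW: first cell '.' (not opp) -> no flip
Dir S: first cell '.' (not opp) -> no flip
Dir SE: first cell '.' (not opp) -> no flip
All flips: (5,5)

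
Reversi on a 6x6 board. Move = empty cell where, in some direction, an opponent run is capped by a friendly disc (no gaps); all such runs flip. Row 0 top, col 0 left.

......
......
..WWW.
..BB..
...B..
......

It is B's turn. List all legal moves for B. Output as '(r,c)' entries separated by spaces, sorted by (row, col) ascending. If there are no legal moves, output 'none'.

(1,1): flips 1 -> legal
(1,2): flips 1 -> legal
(1,3): flips 1 -> legal
(1,4): flips 1 -> legal
(1,5): flips 1 -> legal
(2,1): no bracket -> illegal
(2,5): no bracket -> illegal
(3,1): no bracket -> illegal
(3,4): no bracket -> illegal
(3,5): no bracket -> illegal

Answer: (1,1) (1,2) (1,3) (1,4) (1,5)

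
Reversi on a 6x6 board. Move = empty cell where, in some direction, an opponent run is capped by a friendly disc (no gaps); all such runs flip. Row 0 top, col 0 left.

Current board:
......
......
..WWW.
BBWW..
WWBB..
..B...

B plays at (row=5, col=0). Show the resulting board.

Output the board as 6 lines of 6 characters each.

Place B at (5,0); scan 8 dirs for brackets.
Dir NW: edge -> no flip
Dir N: opp run (4,0) capped by B -> flip
Dir NE: opp run (4,1) (3,2) (2,3), next='.' -> no flip
Dir W: edge -> no flip
Dir E: first cell '.' (not opp) -> no flip
Dir SW: edge -> no flip
Dir S: edge -> no flip
Dir SE: edge -> no flip
All flips: (4,0)

Answer: ......
......
..WWW.
BBWW..
BWBB..
B.B...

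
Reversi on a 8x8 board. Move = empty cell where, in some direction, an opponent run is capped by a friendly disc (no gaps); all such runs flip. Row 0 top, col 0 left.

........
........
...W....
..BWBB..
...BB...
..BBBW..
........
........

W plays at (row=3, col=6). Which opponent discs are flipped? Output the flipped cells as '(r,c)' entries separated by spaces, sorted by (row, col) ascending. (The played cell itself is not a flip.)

Answer: (3,4) (3,5)

Derivation:
Dir NW: first cell '.' (not opp) -> no flip
Dir N: first cell '.' (not opp) -> no flip
Dir NE: first cell '.' (not opp) -> no flip
Dir W: opp run (3,5) (3,4) capped by W -> flip
Dir E: first cell '.' (not opp) -> no flip
Dir SW: first cell '.' (not opp) -> no flip
Dir S: first cell '.' (not opp) -> no flip
Dir SE: first cell '.' (not opp) -> no flip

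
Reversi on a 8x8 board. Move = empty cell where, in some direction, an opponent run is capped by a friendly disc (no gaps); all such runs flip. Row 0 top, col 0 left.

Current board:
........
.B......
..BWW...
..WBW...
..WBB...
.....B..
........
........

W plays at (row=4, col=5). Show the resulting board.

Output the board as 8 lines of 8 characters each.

Place W at (4,5); scan 8 dirs for brackets.
Dir NW: first cell 'W' (not opp) -> no flip
Dir N: first cell '.' (not opp) -> no flip
Dir NE: first cell '.' (not opp) -> no flip
Dir W: opp run (4,4) (4,3) capped by W -> flip
Dir E: first cell '.' (not opp) -> no flip
Dir SW: first cell '.' (not opp) -> no flip
Dir S: opp run (5,5), next='.' -> no flip
Dir SE: first cell '.' (not opp) -> no flip
All flips: (4,3) (4,4)

Answer: ........
.B......
..BWW...
..WBW...
..WWWW..
.....B..
........
........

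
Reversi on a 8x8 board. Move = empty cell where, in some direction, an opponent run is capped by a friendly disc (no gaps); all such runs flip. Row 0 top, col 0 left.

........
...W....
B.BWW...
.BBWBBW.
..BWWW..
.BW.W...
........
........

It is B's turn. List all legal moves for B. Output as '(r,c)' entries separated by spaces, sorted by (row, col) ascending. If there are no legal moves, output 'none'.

Answer: (0,2) (0,4) (1,2) (1,4) (1,5) (2,5) (3,7) (4,6) (5,3) (5,5) (5,6) (6,1) (6,2) (6,4) (6,5)

Derivation:
(0,2): flips 2 -> legal
(0,3): no bracket -> illegal
(0,4): flips 1 -> legal
(1,2): flips 1 -> legal
(1,4): flips 2 -> legal
(1,5): flips 2 -> legal
(2,5): flips 2 -> legal
(2,6): no bracket -> illegal
(2,7): no bracket -> illegal
(3,7): flips 1 -> legal
(4,1): no bracket -> illegal
(4,6): flips 3 -> legal
(4,7): no bracket -> illegal
(5,3): flips 2 -> legal
(5,5): flips 3 -> legal
(5,6): flips 1 -> legal
(6,1): flips 2 -> legal
(6,2): flips 1 -> legal
(6,3): no bracket -> illegal
(6,4): flips 2 -> legal
(6,5): flips 2 -> legal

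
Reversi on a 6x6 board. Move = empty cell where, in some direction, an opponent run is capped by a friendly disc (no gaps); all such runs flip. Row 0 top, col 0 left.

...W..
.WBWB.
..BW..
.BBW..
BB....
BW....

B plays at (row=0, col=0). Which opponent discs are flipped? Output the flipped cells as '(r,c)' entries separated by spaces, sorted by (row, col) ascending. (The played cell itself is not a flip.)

Dir NW: edge -> no flip
Dir N: edge -> no flip
Dir NE: edge -> no flip
Dir W: edge -> no flip
Dir E: first cell '.' (not opp) -> no flip
Dir SW: edge -> no flip
Dir S: first cell '.' (not opp) -> no flip
Dir SE: opp run (1,1) capped by B -> flip

Answer: (1,1)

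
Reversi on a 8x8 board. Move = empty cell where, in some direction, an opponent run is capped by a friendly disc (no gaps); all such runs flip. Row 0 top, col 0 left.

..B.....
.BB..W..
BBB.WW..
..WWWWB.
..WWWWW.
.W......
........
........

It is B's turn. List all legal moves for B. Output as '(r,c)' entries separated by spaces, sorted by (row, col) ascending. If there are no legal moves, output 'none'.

(0,4): no bracket -> illegal
(0,5): no bracket -> illegal
(0,6): no bracket -> illegal
(1,3): no bracket -> illegal
(1,4): flips 1 -> legal
(1,6): no bracket -> illegal
(2,3): no bracket -> illegal
(2,6): no bracket -> illegal
(3,1): flips 4 -> legal
(3,7): no bracket -> illegal
(4,0): no bracket -> illegal
(4,1): no bracket -> illegal
(4,7): no bracket -> illegal
(5,0): no bracket -> illegal
(5,2): flips 2 -> legal
(5,3): no bracket -> illegal
(5,4): flips 3 -> legal
(5,5): flips 2 -> legal
(5,6): flips 1 -> legal
(5,7): no bracket -> illegal
(6,0): no bracket -> illegal
(6,1): no bracket -> illegal
(6,2): no bracket -> illegal

Answer: (1,4) (3,1) (5,2) (5,4) (5,5) (5,6)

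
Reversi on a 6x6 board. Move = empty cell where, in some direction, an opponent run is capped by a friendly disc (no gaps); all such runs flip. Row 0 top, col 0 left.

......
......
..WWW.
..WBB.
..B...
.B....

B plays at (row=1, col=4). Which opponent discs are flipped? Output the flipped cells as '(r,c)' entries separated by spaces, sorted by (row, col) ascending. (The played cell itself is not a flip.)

Dir NW: first cell '.' (not opp) -> no flip
Dir N: first cell '.' (not opp) -> no flip
Dir NE: first cell '.' (not opp) -> no flip
Dir W: first cell '.' (not opp) -> no flip
Dir E: first cell '.' (not opp) -> no flip
Dir SW: opp run (2,3) (3,2), next='.' -> no flip
Dir S: opp run (2,4) capped by B -> flip
Dir SE: first cell '.' (not opp) -> no flip

Answer: (2,4)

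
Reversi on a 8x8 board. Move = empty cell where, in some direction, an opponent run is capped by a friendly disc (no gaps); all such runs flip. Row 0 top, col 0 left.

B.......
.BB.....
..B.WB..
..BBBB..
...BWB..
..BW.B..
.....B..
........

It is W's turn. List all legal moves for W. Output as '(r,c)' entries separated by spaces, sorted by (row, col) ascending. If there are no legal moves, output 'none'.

(0,1): no bracket -> illegal
(0,2): no bracket -> illegal
(0,3): no bracket -> illegal
(1,0): no bracket -> illegal
(1,3): no bracket -> illegal
(1,4): no bracket -> illegal
(1,5): no bracket -> illegal
(1,6): no bracket -> illegal
(2,0): no bracket -> illegal
(2,1): no bracket -> illegal
(2,3): flips 2 -> legal
(2,6): flips 2 -> legal
(3,1): no bracket -> illegal
(3,6): no bracket -> illegal
(4,1): no bracket -> illegal
(4,2): flips 2 -> legal
(4,6): flips 2 -> legal
(5,1): flips 1 -> legal
(5,4): no bracket -> illegal
(5,6): no bracket -> illegal
(6,1): no bracket -> illegal
(6,2): no bracket -> illegal
(6,3): no bracket -> illegal
(6,4): no bracket -> illegal
(6,6): flips 1 -> legal
(7,4): no bracket -> illegal
(7,5): no bracket -> illegal
(7,6): no bracket -> illegal

Answer: (2,3) (2,6) (4,2) (4,6) (5,1) (6,6)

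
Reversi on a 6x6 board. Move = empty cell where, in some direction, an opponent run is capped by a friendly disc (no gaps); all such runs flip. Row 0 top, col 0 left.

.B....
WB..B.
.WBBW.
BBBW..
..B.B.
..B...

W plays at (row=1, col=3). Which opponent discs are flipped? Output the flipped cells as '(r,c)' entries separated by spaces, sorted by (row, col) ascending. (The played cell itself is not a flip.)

Dir NW: first cell '.' (not opp) -> no flip
Dir N: first cell '.' (not opp) -> no flip
Dir NE: first cell '.' (not opp) -> no flip
Dir W: first cell '.' (not opp) -> no flip
Dir E: opp run (1,4), next='.' -> no flip
Dir SW: opp run (2,2) (3,1), next='.' -> no flip
Dir S: opp run (2,3) capped by W -> flip
Dir SE: first cell 'W' (not opp) -> no flip

Answer: (2,3)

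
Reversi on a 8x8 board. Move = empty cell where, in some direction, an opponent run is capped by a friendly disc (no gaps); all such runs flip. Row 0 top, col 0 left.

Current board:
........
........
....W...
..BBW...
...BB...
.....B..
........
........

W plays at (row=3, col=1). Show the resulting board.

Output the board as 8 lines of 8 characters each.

Place W at (3,1); scan 8 dirs for brackets.
Dir NW: first cell '.' (not opp) -> no flip
Dir N: first cell '.' (not opp) -> no flip
Dir NE: first cell '.' (not opp) -> no flip
Dir W: first cell '.' (not opp) -> no flip
Dir E: opp run (3,2) (3,3) capped by W -> flip
Dir SW: first cell '.' (not opp) -> no flip
Dir S: first cell '.' (not opp) -> no flip
Dir SE: first cell '.' (not opp) -> no flip
All flips: (3,2) (3,3)

Answer: ........
........
....W...
.WWWW...
...BB...
.....B..
........
........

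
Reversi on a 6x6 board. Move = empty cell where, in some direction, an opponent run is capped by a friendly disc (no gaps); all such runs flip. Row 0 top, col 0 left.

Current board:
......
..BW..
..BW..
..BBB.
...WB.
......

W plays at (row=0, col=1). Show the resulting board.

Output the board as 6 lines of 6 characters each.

Place W at (0,1); scan 8 dirs for brackets.
Dir NW: edge -> no flip
Dir N: edge -> no flip
Dir NE: edge -> no flip
Dir W: first cell '.' (not opp) -> no flip
Dir E: first cell '.' (not opp) -> no flip
Dir SW: first cell '.' (not opp) -> no flip
Dir S: first cell '.' (not opp) -> no flip
Dir SE: opp run (1,2) capped by W -> flip
All flips: (1,2)

Answer: .W....
..WW..
..BW..
..BBB.
...WB.
......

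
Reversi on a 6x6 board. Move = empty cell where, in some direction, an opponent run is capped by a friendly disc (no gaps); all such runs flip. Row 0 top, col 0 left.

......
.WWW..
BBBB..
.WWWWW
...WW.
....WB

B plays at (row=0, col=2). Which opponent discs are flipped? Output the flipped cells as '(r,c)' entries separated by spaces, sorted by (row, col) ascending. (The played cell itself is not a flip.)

Dir NW: edge -> no flip
Dir N: edge -> no flip
Dir NE: edge -> no flip
Dir W: first cell '.' (not opp) -> no flip
Dir E: first cell '.' (not opp) -> no flip
Dir SW: opp run (1,1) capped by B -> flip
Dir S: opp run (1,2) capped by B -> flip
Dir SE: opp run (1,3), next='.' -> no flip

Answer: (1,1) (1,2)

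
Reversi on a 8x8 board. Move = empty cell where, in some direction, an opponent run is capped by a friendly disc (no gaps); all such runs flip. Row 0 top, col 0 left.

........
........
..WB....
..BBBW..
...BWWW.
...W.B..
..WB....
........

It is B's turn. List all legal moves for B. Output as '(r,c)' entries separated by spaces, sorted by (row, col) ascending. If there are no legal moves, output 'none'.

Answer: (1,1) (1,2) (2,1) (2,5) (3,6) (3,7) (4,7) (5,4) (5,6) (6,1)

Derivation:
(1,1): flips 1 -> legal
(1,2): flips 1 -> legal
(1,3): no bracket -> illegal
(2,1): flips 1 -> legal
(2,4): no bracket -> illegal
(2,5): flips 2 -> legal
(2,6): no bracket -> illegal
(3,1): no bracket -> illegal
(3,6): flips 1 -> legal
(3,7): flips 1 -> legal
(4,2): no bracket -> illegal
(4,7): flips 3 -> legal
(5,1): no bracket -> illegal
(5,2): no bracket -> illegal
(5,4): flips 1 -> legal
(5,6): flips 1 -> legal
(5,7): no bracket -> illegal
(6,1): flips 1 -> legal
(6,4): no bracket -> illegal
(7,1): no bracket -> illegal
(7,2): no bracket -> illegal
(7,3): no bracket -> illegal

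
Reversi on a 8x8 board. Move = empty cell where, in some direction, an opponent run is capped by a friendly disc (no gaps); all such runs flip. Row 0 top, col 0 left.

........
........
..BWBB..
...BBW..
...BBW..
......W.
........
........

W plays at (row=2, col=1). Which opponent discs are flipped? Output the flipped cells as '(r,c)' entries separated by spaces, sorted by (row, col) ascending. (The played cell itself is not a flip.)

Dir NW: first cell '.' (not opp) -> no flip
Dir N: first cell '.' (not opp) -> no flip
Dir NE: first cell '.' (not opp) -> no flip
Dir W: first cell '.' (not opp) -> no flip
Dir E: opp run (2,2) capped by W -> flip
Dir SW: first cell '.' (not opp) -> no flip
Dir S: first cell '.' (not opp) -> no flip
Dir SE: first cell '.' (not opp) -> no flip

Answer: (2,2)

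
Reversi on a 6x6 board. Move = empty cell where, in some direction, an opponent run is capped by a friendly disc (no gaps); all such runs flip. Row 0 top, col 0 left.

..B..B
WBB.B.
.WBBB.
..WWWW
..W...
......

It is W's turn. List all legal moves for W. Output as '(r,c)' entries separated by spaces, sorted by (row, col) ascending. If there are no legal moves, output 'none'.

Answer: (0,0) (0,1) (0,3) (0,4) (1,3) (1,5) (2,5)

Derivation:
(0,0): flips 2 -> legal
(0,1): flips 3 -> legal
(0,3): flips 1 -> legal
(0,4): flips 2 -> legal
(1,3): flips 4 -> legal
(1,5): flips 1 -> legal
(2,0): no bracket -> illegal
(2,5): flips 3 -> legal
(3,1): no bracket -> illegal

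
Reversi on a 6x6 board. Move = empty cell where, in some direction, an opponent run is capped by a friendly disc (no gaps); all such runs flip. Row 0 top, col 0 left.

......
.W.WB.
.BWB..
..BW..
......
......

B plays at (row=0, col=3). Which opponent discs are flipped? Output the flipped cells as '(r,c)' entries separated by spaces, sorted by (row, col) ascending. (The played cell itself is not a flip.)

Dir NW: edge -> no flip
Dir N: edge -> no flip
Dir NE: edge -> no flip
Dir W: first cell '.' (not opp) -> no flip
Dir E: first cell '.' (not opp) -> no flip
Dir SW: first cell '.' (not opp) -> no flip
Dir S: opp run (1,3) capped by B -> flip
Dir SE: first cell 'B' (not opp) -> no flip

Answer: (1,3)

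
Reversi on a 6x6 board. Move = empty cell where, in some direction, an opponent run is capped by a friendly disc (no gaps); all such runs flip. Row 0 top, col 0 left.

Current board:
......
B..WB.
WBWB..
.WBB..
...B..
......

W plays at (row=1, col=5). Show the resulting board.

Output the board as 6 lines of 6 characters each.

Place W at (1,5); scan 8 dirs for brackets.
Dir NW: first cell '.' (not opp) -> no flip
Dir N: first cell '.' (not opp) -> no flip
Dir NE: edge -> no flip
Dir W: opp run (1,4) capped by W -> flip
Dir E: edge -> no flip
Dir SW: first cell '.' (not opp) -> no flip
Dir S: first cell '.' (not opp) -> no flip
Dir SE: edge -> no flip
All flips: (1,4)

Answer: ......
B..WWW
WBWB..
.WBB..
...B..
......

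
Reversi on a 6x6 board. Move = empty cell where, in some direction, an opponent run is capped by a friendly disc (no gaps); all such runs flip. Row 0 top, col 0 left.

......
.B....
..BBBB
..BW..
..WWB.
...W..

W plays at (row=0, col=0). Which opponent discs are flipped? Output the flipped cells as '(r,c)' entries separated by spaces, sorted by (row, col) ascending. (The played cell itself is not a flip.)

Answer: (1,1) (2,2)

Derivation:
Dir NW: edge -> no flip
Dir N: edge -> no flip
Dir NE: edge -> no flip
Dir W: edge -> no flip
Dir E: first cell '.' (not opp) -> no flip
Dir SW: edge -> no flip
Dir S: first cell '.' (not opp) -> no flip
Dir SE: opp run (1,1) (2,2) capped by W -> flip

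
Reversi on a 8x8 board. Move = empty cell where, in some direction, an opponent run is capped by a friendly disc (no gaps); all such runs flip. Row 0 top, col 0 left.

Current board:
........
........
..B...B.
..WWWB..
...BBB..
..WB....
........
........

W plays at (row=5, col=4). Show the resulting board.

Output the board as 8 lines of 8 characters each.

Place W at (5,4); scan 8 dirs for brackets.
Dir NW: opp run (4,3) capped by W -> flip
Dir N: opp run (4,4) capped by W -> flip
Dir NE: opp run (4,5), next='.' -> no flip
Dir W: opp run (5,3) capped by W -> flip
Dir E: first cell '.' (not opp) -> no flip
Dir SW: first cell '.' (not opp) -> no flip
Dir S: first cell '.' (not opp) -> no flip
Dir SE: first cell '.' (not opp) -> no flip
All flips: (4,3) (4,4) (5,3)

Answer: ........
........
..B...B.
..WWWB..
...WWB..
..WWW...
........
........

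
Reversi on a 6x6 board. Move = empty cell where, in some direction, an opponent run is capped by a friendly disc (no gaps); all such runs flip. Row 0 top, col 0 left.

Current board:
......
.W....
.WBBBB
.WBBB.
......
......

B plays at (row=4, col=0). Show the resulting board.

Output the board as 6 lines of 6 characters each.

Place B at (4,0); scan 8 dirs for brackets.
Dir NW: edge -> no flip
Dir N: first cell '.' (not opp) -> no flip
Dir NE: opp run (3,1) capped by B -> flip
Dir W: edge -> no flip
Dir E: first cell '.' (not opp) -> no flip
Dir SW: edge -> no flip
Dir S: first cell '.' (not opp) -> no flip
Dir SE: first cell '.' (not opp) -> no flip
All flips: (3,1)

Answer: ......
.W....
.WBBBB
.BBBB.
B.....
......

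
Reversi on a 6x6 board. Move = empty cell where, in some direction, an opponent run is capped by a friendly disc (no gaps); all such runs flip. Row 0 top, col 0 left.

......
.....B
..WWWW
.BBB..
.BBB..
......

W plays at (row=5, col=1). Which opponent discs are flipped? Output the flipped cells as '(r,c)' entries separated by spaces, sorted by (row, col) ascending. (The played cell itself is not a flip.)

Answer: (3,3) (4,2)

Derivation:
Dir NW: first cell '.' (not opp) -> no flip
Dir N: opp run (4,1) (3,1), next='.' -> no flip
Dir NE: opp run (4,2) (3,3) capped by W -> flip
Dir W: first cell '.' (not opp) -> no flip
Dir E: first cell '.' (not opp) -> no flip
Dir SW: edge -> no flip
Dir S: edge -> no flip
Dir SE: edge -> no flip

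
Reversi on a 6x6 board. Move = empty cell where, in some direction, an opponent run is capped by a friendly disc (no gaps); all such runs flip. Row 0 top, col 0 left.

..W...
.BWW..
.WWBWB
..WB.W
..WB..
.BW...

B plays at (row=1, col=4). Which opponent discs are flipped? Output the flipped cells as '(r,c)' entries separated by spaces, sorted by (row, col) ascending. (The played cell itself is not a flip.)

Dir NW: first cell '.' (not opp) -> no flip
Dir N: first cell '.' (not opp) -> no flip
Dir NE: first cell '.' (not opp) -> no flip
Dir W: opp run (1,3) (1,2) capped by B -> flip
Dir E: first cell '.' (not opp) -> no flip
Dir SW: first cell 'B' (not opp) -> no flip
Dir S: opp run (2,4), next='.' -> no flip
Dir SE: first cell 'B' (not opp) -> no flip

Answer: (1,2) (1,3)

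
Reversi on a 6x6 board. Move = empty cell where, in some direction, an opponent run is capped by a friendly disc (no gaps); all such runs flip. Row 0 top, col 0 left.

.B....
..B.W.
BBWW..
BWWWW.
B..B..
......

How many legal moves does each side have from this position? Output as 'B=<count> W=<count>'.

-- B to move --
(0,3): no bracket -> illegal
(0,4): no bracket -> illegal
(0,5): no bracket -> illegal
(1,1): no bracket -> illegal
(1,3): flips 4 -> legal
(1,5): no bracket -> illegal
(2,4): flips 2 -> legal
(2,5): flips 1 -> legal
(3,5): flips 4 -> legal
(4,1): flips 1 -> legal
(4,2): flips 3 -> legal
(4,4): no bracket -> illegal
(4,5): flips 2 -> legal
B mobility = 7
-- W to move --
(0,0): no bracket -> illegal
(0,2): flips 1 -> legal
(0,3): no bracket -> illegal
(1,0): flips 1 -> legal
(1,1): flips 1 -> legal
(1,3): no bracket -> illegal
(4,1): no bracket -> illegal
(4,2): no bracket -> illegal
(4,4): no bracket -> illegal
(5,0): no bracket -> illegal
(5,1): no bracket -> illegal
(5,2): flips 1 -> legal
(5,3): flips 1 -> legal
(5,4): flips 1 -> legal
W mobility = 6

Answer: B=7 W=6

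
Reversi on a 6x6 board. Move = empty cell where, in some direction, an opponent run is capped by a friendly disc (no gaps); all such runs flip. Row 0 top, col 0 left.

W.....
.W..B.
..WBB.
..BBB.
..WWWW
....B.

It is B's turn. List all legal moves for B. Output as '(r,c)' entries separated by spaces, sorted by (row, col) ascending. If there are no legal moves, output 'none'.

(0,1): no bracket -> illegal
(0,2): no bracket -> illegal
(1,0): no bracket -> illegal
(1,2): flips 1 -> legal
(1,3): no bracket -> illegal
(2,0): no bracket -> illegal
(2,1): flips 1 -> legal
(3,1): no bracket -> illegal
(3,5): no bracket -> illegal
(4,1): no bracket -> illegal
(5,1): flips 1 -> legal
(5,2): flips 2 -> legal
(5,3): flips 1 -> legal
(5,5): flips 1 -> legal

Answer: (1,2) (2,1) (5,1) (5,2) (5,3) (5,5)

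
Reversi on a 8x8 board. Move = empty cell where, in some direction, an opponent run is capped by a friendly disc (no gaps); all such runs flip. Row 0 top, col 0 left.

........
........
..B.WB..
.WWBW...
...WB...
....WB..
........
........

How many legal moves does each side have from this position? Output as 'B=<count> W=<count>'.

-- B to move --
(1,3): no bracket -> illegal
(1,4): flips 2 -> legal
(1,5): flips 1 -> legal
(2,0): no bracket -> illegal
(2,1): no bracket -> illegal
(2,3): flips 1 -> legal
(3,0): flips 2 -> legal
(3,5): flips 1 -> legal
(4,0): flips 1 -> legal
(4,1): no bracket -> illegal
(4,2): flips 2 -> legal
(4,5): no bracket -> illegal
(5,2): flips 2 -> legal
(5,3): flips 2 -> legal
(6,3): no bracket -> illegal
(6,4): flips 1 -> legal
(6,5): no bracket -> illegal
B mobility = 10
-- W to move --
(1,1): no bracket -> illegal
(1,2): flips 1 -> legal
(1,3): flips 1 -> legal
(1,4): no bracket -> illegal
(1,5): no bracket -> illegal
(1,6): flips 1 -> legal
(2,1): no bracket -> illegal
(2,3): flips 1 -> legal
(2,6): flips 1 -> legal
(3,5): no bracket -> illegal
(3,6): no bracket -> illegal
(4,2): flips 1 -> legal
(4,5): flips 1 -> legal
(4,6): no bracket -> illegal
(5,3): no bracket -> illegal
(5,6): flips 1 -> legal
(6,4): no bracket -> illegal
(6,5): no bracket -> illegal
(6,6): no bracket -> illegal
W mobility = 8

Answer: B=10 W=8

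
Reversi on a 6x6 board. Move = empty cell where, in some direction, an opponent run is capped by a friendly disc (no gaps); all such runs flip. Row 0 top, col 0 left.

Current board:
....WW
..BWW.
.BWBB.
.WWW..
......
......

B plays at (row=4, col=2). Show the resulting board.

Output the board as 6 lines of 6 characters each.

Answer: ....WW
..BWW.
.BBBB.
.WBB..
..B...
......

Derivation:
Place B at (4,2); scan 8 dirs for brackets.
Dir NW: opp run (3,1), next='.' -> no flip
Dir N: opp run (3,2) (2,2) capped by B -> flip
Dir NE: opp run (3,3) capped by B -> flip
Dir W: first cell '.' (not opp) -> no flip
Dir E: first cell '.' (not opp) -> no flip
Dir SW: first cell '.' (not opp) -> no flip
Dir S: first cell '.' (not opp) -> no flip
Dir SE: first cell '.' (not opp) -> no flip
All flips: (2,2) (3,2) (3,3)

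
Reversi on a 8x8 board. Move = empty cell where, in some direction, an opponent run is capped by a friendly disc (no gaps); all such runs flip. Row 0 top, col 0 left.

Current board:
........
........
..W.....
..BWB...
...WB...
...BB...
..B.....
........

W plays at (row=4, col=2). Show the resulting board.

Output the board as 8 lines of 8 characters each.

Answer: ........
........
..W.....
..WWB...
..WWB...
...BB...
..B.....
........

Derivation:
Place W at (4,2); scan 8 dirs for brackets.
Dir NW: first cell '.' (not opp) -> no flip
Dir N: opp run (3,2) capped by W -> flip
Dir NE: first cell 'W' (not opp) -> no flip
Dir W: first cell '.' (not opp) -> no flip
Dir E: first cell 'W' (not opp) -> no flip
Dir SW: first cell '.' (not opp) -> no flip
Dir S: first cell '.' (not opp) -> no flip
Dir SE: opp run (5,3), next='.' -> no flip
All flips: (3,2)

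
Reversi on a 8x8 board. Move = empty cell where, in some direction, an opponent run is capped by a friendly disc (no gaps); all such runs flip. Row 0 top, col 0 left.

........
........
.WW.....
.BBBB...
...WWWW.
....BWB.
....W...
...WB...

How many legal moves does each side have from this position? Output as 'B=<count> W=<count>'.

Answer: B=9 W=13

Derivation:
-- B to move --
(1,0): flips 1 -> legal
(1,1): flips 2 -> legal
(1,2): flips 1 -> legal
(1,3): flips 1 -> legal
(2,0): no bracket -> illegal
(2,3): no bracket -> illegal
(3,0): no bracket -> illegal
(3,5): no bracket -> illegal
(3,6): flips 2 -> legal
(3,7): no bracket -> illegal
(4,2): no bracket -> illegal
(4,7): no bracket -> illegal
(5,2): flips 1 -> legal
(5,3): flips 1 -> legal
(5,7): no bracket -> illegal
(6,2): no bracket -> illegal
(6,3): no bracket -> illegal
(6,5): no bracket -> illegal
(6,6): flips 2 -> legal
(7,2): flips 1 -> legal
(7,5): no bracket -> illegal
B mobility = 9
-- W to move --
(2,0): no bracket -> illegal
(2,3): flips 2 -> legal
(2,4): flips 1 -> legal
(2,5): flips 1 -> legal
(3,0): no bracket -> illegal
(3,5): no bracket -> illegal
(4,0): flips 1 -> legal
(4,1): flips 1 -> legal
(4,2): flips 1 -> legal
(4,7): no bracket -> illegal
(5,3): flips 1 -> legal
(5,7): flips 1 -> legal
(6,3): flips 1 -> legal
(6,5): flips 1 -> legal
(6,6): flips 1 -> legal
(6,7): flips 1 -> legal
(7,5): flips 1 -> legal
W mobility = 13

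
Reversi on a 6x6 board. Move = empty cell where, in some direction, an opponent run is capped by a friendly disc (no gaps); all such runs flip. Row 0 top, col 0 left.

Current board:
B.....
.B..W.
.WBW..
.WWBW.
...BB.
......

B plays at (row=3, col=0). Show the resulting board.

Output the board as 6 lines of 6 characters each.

Place B at (3,0); scan 8 dirs for brackets.
Dir NW: edge -> no flip
Dir N: first cell '.' (not opp) -> no flip
Dir NE: opp run (2,1), next='.' -> no flip
Dir W: edge -> no flip
Dir E: opp run (3,1) (3,2) capped by B -> flip
Dir SW: edge -> no flip
Dir S: first cell '.' (not opp) -> no flip
Dir SE: first cell '.' (not opp) -> no flip
All flips: (3,1) (3,2)

Answer: B.....
.B..W.
.WBW..
BBBBW.
...BB.
......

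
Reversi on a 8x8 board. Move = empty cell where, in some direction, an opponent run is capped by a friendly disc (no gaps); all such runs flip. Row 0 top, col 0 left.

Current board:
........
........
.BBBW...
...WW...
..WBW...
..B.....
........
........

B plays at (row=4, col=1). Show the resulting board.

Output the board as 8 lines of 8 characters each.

Place B at (4,1); scan 8 dirs for brackets.
Dir NW: first cell '.' (not opp) -> no flip
Dir N: first cell '.' (not opp) -> no flip
Dir NE: first cell '.' (not opp) -> no flip
Dir W: first cell '.' (not opp) -> no flip
Dir E: opp run (4,2) capped by B -> flip
Dir SW: first cell '.' (not opp) -> no flip
Dir S: first cell '.' (not opp) -> no flip
Dir SE: first cell 'B' (not opp) -> no flip
All flips: (4,2)

Answer: ........
........
.BBBW...
...WW...
.BBBW...
..B.....
........
........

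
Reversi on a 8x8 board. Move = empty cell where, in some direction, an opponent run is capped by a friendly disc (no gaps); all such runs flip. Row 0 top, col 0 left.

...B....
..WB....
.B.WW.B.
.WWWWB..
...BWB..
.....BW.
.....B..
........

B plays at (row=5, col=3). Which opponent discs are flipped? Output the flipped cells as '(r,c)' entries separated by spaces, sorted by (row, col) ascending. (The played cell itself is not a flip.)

Dir NW: first cell '.' (not opp) -> no flip
Dir N: first cell 'B' (not opp) -> no flip
Dir NE: opp run (4,4) capped by B -> flip
Dir W: first cell '.' (not opp) -> no flip
Dir E: first cell '.' (not opp) -> no flip
Dir SW: first cell '.' (not opp) -> no flip
Dir S: first cell '.' (not opp) -> no flip
Dir SE: first cell '.' (not opp) -> no flip

Answer: (4,4)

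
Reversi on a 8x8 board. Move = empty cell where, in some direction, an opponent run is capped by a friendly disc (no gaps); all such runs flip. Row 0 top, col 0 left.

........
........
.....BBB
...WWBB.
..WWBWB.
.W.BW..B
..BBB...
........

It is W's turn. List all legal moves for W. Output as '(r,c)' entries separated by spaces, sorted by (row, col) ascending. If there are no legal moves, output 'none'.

(1,4): no bracket -> illegal
(1,5): flips 2 -> legal
(1,6): flips 1 -> legal
(1,7): no bracket -> illegal
(2,4): no bracket -> illegal
(3,7): flips 2 -> legal
(4,7): flips 1 -> legal
(5,2): flips 1 -> legal
(5,5): flips 1 -> legal
(5,6): no bracket -> illegal
(6,1): no bracket -> illegal
(6,5): no bracket -> illegal
(6,6): no bracket -> illegal
(6,7): no bracket -> illegal
(7,1): no bracket -> illegal
(7,2): flips 1 -> legal
(7,3): flips 3 -> legal
(7,4): flips 1 -> legal
(7,5): flips 2 -> legal

Answer: (1,5) (1,6) (3,7) (4,7) (5,2) (5,5) (7,2) (7,3) (7,4) (7,5)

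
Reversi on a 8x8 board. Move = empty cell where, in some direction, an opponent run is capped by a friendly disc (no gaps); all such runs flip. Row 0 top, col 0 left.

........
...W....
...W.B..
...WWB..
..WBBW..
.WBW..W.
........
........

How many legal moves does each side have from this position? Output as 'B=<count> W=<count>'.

Answer: B=11 W=8

Derivation:
-- B to move --
(0,2): no bracket -> illegal
(0,3): flips 3 -> legal
(0,4): no bracket -> illegal
(1,2): no bracket -> illegal
(1,4): no bracket -> illegal
(2,2): flips 1 -> legal
(2,4): flips 1 -> legal
(3,1): no bracket -> illegal
(3,2): flips 3 -> legal
(3,6): no bracket -> illegal
(4,0): no bracket -> illegal
(4,1): flips 1 -> legal
(4,6): flips 1 -> legal
(4,7): no bracket -> illegal
(5,0): flips 1 -> legal
(5,4): flips 1 -> legal
(5,5): flips 1 -> legal
(5,7): no bracket -> illegal
(6,0): no bracket -> illegal
(6,1): no bracket -> illegal
(6,2): flips 1 -> legal
(6,3): flips 1 -> legal
(6,4): no bracket -> illegal
(6,5): no bracket -> illegal
(6,6): no bracket -> illegal
(6,7): no bracket -> illegal
B mobility = 11
-- W to move --
(1,4): no bracket -> illegal
(1,5): flips 2 -> legal
(1,6): flips 1 -> legal
(2,4): no bracket -> illegal
(2,6): flips 2 -> legal
(3,2): no bracket -> illegal
(3,6): flips 1 -> legal
(4,1): no bracket -> illegal
(4,6): no bracket -> illegal
(5,4): flips 1 -> legal
(5,5): flips 1 -> legal
(6,1): flips 2 -> legal
(6,2): flips 1 -> legal
(6,3): no bracket -> illegal
W mobility = 8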